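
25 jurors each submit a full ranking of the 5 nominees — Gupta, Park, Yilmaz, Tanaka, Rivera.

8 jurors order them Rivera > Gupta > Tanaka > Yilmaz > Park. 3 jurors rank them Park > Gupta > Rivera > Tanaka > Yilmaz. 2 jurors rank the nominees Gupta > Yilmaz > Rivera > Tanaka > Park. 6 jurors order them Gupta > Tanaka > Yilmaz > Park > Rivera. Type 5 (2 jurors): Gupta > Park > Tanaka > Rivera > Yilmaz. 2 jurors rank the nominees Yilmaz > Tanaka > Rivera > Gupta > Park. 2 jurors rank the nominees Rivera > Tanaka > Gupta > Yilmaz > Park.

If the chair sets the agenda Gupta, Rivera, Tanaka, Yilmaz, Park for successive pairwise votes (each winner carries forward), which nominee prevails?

Round 1: Gupta vs Rivera — 13–12, Gupta advances.
Round 2: Gupta vs Tanaka — 21–4, Gupta advances.
Round 3: Gupta vs Yilmaz — 23–2, Gupta advances.
Round 4: Gupta vs Park — 22–3, Gupta advances.
Gupta survives the agenda.

Gupta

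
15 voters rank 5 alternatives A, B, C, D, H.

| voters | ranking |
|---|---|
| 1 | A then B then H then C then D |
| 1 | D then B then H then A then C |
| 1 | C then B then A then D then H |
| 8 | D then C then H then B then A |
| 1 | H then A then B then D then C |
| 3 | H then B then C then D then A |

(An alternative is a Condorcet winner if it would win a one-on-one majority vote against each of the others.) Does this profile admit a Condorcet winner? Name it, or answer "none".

D

Head-to-head results (15 voters):
A vs B: B, 13–2.
A vs C: C wins 12–3.
A vs D: D wins 12–3.
A–H: H 13–2.
B vs C: C, 9–6.
B–D: D 9–6.
B–H: H 12–3.
C vs D: D, 10–5.
C vs H: C wins 9–6.
D vs H: D wins 10–5.
D defeats every rival head-to-head and is the Condorcet winner.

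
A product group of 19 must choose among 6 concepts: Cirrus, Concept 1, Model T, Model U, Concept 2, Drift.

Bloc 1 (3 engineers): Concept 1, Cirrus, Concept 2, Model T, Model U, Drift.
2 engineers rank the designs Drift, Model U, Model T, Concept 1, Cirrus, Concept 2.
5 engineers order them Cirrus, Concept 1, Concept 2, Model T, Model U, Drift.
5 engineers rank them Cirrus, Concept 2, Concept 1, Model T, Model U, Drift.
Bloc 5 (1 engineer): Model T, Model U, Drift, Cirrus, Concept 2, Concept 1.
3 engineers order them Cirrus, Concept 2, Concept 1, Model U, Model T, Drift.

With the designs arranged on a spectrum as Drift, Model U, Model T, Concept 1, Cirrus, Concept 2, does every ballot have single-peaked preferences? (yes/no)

Axis positions: Drift=1, Model U=2, Model T=3, Concept 1=4, Cirrus=5, Concept 2=6.
Bloc 1 (peak Concept 1 at position 4): ranking walks positions 4-5-6-3-2-1, expanding outward from the peak — single-peaked.
Bloc 2 (peak Drift at position 1): ranking walks positions 1-2-3-4-5-6, expanding outward from the peak — single-peaked.
Bloc 3 (peak Cirrus at position 5): ranking walks positions 5-4-6-3-2-1, expanding outward from the peak — single-peaked.
Bloc 4 (peak Cirrus at position 5): ranking walks positions 5-6-4-3-2-1, expanding outward from the peak — single-peaked.
Bloc 5: ranking walks positions 3-2-1-5-6-4; Cirrus is ranked above Concept 1 even though Concept 1 lies between Cirrus and the peak Model T on the axis — preferences dip and rise again. Not single-peaked.
Bloc 6: ranking walks positions 5-6-4-2-3-1; Model U is ranked above Model T even though Model T lies between Model U and the peak Cirrus on the axis — preferences dip and rise again. Not single-peaked.
Bloc 5 violates single-peakedness, so the profile is not single-peaked on this axis.

no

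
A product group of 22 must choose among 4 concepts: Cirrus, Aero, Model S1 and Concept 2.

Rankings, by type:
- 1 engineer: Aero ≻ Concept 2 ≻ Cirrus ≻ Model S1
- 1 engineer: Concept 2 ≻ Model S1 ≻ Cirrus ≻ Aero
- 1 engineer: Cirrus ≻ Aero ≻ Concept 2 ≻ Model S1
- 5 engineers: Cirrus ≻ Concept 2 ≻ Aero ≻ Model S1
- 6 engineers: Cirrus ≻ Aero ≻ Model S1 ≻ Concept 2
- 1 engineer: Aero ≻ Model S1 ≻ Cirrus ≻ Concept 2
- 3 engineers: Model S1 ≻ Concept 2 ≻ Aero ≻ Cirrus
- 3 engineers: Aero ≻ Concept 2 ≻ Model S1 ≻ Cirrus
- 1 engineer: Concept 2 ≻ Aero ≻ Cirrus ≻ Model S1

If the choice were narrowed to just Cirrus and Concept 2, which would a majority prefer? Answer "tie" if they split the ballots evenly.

Cirrus

Ballots ranking Cirrus above Concept 2: 1 + 5 + 6 + 1 = 13.
Ballots ranking Concept 2 above Cirrus: 22 − 13 = 9.
Cirrus wins the head-to-head 13–9.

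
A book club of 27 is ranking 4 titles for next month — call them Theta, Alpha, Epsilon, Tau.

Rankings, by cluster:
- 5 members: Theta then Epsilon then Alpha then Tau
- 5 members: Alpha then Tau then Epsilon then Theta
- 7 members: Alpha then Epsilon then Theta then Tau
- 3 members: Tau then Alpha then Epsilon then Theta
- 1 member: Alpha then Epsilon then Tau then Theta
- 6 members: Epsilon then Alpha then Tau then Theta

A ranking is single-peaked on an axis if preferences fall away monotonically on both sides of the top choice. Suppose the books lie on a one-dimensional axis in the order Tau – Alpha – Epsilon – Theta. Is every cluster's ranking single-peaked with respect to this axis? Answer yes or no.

yes

Axis positions: Tau=1, Alpha=2, Epsilon=3, Theta=4.
Cluster 1 (peak Theta at position 4): ranking walks positions 4-3-2-1, expanding outward from the peak — single-peaked.
Cluster 2 (peak Alpha at position 2): ranking walks positions 2-1-3-4, expanding outward from the peak — single-peaked.
Cluster 3 (peak Alpha at position 2): ranking walks positions 2-3-4-1, expanding outward from the peak — single-peaked.
Cluster 4 (peak Tau at position 1): ranking walks positions 1-2-3-4, expanding outward from the peak — single-peaked.
Cluster 5 (peak Alpha at position 2): ranking walks positions 2-3-1-4, expanding outward from the peak — single-peaked.
Cluster 6 (peak Epsilon at position 3): ranking walks positions 3-2-1-4, expanding outward from the peak — single-peaked.
Every ranking is single-peaked on this axis.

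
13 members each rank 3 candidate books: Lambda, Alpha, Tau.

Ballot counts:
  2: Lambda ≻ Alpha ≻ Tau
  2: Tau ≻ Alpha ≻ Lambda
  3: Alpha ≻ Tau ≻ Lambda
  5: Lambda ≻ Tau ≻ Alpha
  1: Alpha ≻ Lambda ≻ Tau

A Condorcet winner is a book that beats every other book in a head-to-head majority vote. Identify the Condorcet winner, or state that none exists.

Check each pair by majority over 13 ballots:
Lambda vs Alpha: Lambda wins 7–6.
Lambda vs Tau: Lambda preferred on 2+5+1 = 8 ballots; Lambda wins 8–5.
Alpha vs Tau: Alpha is ranked higher on 2+3+1 = 6 ballots, Tau on 7. Tau wins 7–6.
Only Lambda has no losses; Lambda is the Condorcet winner.

Lambda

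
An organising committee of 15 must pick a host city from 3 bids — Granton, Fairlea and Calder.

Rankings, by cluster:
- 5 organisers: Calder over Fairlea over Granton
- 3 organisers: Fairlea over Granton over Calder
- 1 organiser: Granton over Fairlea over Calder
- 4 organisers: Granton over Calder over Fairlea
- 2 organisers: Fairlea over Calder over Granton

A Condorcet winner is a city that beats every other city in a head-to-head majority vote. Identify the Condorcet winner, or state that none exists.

none

Pairwise majorities:
Granton–Fairlea: Fairlea 10–5.
Granton vs Calder: Granton, 8–7.
Fairlea vs Calder: Calder wins 9–6.
Every city loses at least once (Granton loses to Fairlea; Fairlea loses to Calder; Calder loses to Granton). The majority relation contains the cycle Granton beats Calder beats Fairlea beats Granton, so there is no Condorcet winner.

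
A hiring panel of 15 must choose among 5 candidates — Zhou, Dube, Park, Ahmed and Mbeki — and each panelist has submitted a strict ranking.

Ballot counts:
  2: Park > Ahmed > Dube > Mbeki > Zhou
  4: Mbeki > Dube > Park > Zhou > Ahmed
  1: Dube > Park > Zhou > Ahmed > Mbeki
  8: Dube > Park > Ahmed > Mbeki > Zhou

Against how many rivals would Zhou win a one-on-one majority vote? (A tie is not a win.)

0

Zhou against each rival (15 committee members):
Zhou vs Dube: Dube, 15–0.
Zhou–Park: Park 15–0.
Zhou vs Ahmed: Zhou preferred on 4+1 = 5 ballots; Ahmed wins 10–5.
Zhou vs Mbeki: Zhou preferred on 1 ballot; Mbeki wins 14–1.
Zhou beats no one; loses to Dube, Park, Ahmed, Mbeki — 0 pairwise wins.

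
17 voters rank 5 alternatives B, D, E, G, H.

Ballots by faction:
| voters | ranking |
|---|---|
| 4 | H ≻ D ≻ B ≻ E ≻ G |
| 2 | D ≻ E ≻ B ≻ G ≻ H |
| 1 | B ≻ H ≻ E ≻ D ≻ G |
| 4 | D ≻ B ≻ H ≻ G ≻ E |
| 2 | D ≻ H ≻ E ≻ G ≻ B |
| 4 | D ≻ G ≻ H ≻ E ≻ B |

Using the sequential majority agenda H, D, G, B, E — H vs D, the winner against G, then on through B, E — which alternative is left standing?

Round 1: H vs D — 5–12, D advances.
Round 2: D vs G — 17–0, D advances.
Round 3: D vs B — 16–1, D advances.
Round 4: D vs E — 16–1, D advances.
D survives the agenda.

D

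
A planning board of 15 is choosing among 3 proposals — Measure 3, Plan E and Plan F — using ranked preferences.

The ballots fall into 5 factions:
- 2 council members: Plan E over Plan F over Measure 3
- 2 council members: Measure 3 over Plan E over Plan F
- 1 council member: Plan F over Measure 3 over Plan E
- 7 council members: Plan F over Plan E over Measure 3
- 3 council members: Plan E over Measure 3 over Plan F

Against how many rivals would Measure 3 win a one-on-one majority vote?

Measure 3 against each rival (15 council members):
Measure 3 vs Plan E: Measure 3 preferred on 2+1 = 3 ballots; Plan E wins 12–3.
Measure 3 vs Plan F: Plan F, 10–5.
Measure 3 beats no one; loses to Plan E, Plan F — 0 pairwise wins.

0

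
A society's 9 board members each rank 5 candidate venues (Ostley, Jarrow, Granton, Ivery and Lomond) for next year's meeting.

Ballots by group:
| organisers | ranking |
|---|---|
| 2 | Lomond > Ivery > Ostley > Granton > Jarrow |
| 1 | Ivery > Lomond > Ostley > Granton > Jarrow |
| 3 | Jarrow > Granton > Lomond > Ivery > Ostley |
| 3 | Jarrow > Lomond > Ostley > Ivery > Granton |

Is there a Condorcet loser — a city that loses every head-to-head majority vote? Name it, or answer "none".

Pairwise majorities:
Ostley vs Jarrow: 3 to 6, Jarrow.
Ostley–Granton: Ostley 6–3.
Ostley vs Ivery: Ivery, 6–3.
Ostley vs Lomond: Lomond, 9–0.
Jarrow–Granton: Jarrow 6–3.
Jarrow vs Ivery: Jarrow, 6–3.
Jarrow vs Lomond: 6 to 3, Jarrow.
Granton vs Ivery: 3 for Granton, 6 for Ivery — Ivery by 6–3.
Granton vs Lomond: Lomond wins 6–3.
Ivery vs Lomond: Ivery preferred on 1 ballot; Lomond wins 8–1.
Granton is beaten in every head-to-head and is the Condorcet loser.

Granton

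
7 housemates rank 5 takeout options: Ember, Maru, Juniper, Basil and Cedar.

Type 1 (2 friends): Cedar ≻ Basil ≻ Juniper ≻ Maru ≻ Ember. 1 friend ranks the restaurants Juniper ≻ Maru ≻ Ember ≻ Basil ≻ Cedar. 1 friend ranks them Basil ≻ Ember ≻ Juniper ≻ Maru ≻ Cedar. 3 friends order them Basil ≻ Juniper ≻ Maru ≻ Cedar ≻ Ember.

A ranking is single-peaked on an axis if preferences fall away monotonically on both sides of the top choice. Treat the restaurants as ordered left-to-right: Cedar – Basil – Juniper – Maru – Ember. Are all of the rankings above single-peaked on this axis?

Axis positions: Cedar=1, Basil=2, Juniper=3, Maru=4, Ember=5.
Type 1 (peak Cedar at position 1): ranking walks positions 1-2-3-4-5, expanding outward from the peak — single-peaked.
Type 2 (peak Juniper at position 3): ranking walks positions 3-4-5-2-1, expanding outward from the peak — single-peaked.
Type 3: ranking walks positions 2-5-3-4-1; Ember is ranked above Juniper even though Juniper lies between Ember and the peak Basil on the axis — preferences dip and rise again. Not single-peaked.
Type 4 (peak Basil at position 2): ranking walks positions 2-3-4-1-5, expanding outward from the peak — single-peaked.
Type 3 violates single-peakedness, so the profile is not single-peaked on this axis.

no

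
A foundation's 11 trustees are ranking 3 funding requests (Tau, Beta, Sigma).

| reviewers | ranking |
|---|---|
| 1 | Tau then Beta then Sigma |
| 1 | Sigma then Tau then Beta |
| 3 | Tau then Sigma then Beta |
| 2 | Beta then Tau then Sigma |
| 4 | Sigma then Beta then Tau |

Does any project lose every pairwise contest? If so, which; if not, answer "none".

none

Pairwise majorities:
Tau vs Beta: Beta, 6–5.
Tau vs Sigma: 6 to 5, Tau.
Beta vs Sigma: Sigma, 8–3.
Every project wins at least one matchup (Tau beats Sigma; Beta beats Tau; Sigma beats Beta), so there is no Condorcet loser.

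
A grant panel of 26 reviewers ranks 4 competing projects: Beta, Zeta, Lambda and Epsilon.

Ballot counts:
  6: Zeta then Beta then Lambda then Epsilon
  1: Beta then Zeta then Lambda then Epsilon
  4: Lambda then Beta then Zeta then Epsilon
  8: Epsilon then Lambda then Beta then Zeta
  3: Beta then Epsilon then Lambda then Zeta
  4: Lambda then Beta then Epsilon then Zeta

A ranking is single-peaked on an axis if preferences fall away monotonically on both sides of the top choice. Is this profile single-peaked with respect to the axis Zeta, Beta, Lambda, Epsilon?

Axis positions: Zeta=1, Beta=2, Lambda=3, Epsilon=4.
Ballot type 1 (peak Zeta at position 1): ranking walks positions 1-2-3-4, expanding outward from the peak — single-peaked.
Ballot type 2 (peak Beta at position 2): ranking walks positions 2-1-3-4, expanding outward from the peak — single-peaked.
Ballot type 3 (peak Lambda at position 3): ranking walks positions 3-2-1-4, expanding outward from the peak — single-peaked.
Ballot type 4 (peak Epsilon at position 4): ranking walks positions 4-3-2-1, expanding outward from the peak — single-peaked.
Ballot type 5: ranking walks positions 2-4-3-1; Epsilon is ranked above Lambda even though Lambda lies between Epsilon and the peak Beta on the axis — preferences dip and rise again. Not single-peaked.
Ballot type 6 (peak Lambda at position 3): ranking walks positions 3-2-4-1, expanding outward from the peak — single-peaked.
Ballot type 5 violates single-peakedness, so the profile is not single-peaked on this axis.

no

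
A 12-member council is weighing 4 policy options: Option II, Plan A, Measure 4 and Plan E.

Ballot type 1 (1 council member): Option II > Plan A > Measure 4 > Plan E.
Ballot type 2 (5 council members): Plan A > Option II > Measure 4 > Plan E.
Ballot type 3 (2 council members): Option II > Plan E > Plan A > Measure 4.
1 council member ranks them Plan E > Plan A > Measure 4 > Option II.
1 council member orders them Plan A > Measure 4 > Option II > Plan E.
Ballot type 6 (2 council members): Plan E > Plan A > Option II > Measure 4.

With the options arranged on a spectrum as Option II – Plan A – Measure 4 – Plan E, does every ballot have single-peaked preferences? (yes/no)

no

Axis positions: Option II=1, Plan A=2, Measure 4=3, Plan E=4.
Ballot type 1 (peak Option II at position 1): ranking walks positions 1-2-3-4, expanding outward from the peak — single-peaked.
Ballot type 2 (peak Plan A at position 2): ranking walks positions 2-1-3-4, expanding outward from the peak — single-peaked.
Ballot type 3: ranking walks positions 1-4-2-3; Plan E is ranked above Plan A even though Plan A lies between Plan E and the peak Option II on the axis — preferences dip and rise again. Not single-peaked.
Ballot type 4: ranking walks positions 4-2-3-1; Plan A is ranked above Measure 4 even though Measure 4 lies between Plan A and the peak Plan E on the axis — preferences dip and rise again. Not single-peaked.
Ballot type 5 (peak Plan A at position 2): ranking walks positions 2-3-1-4, expanding outward from the peak — single-peaked.
Ballot type 6: ranking walks positions 4-2-1-3; Plan A is ranked above Measure 4 even though Measure 4 lies between Plan A and the peak Plan E on the axis — preferences dip and rise again. Not single-peaked.
Ballot type 3 violates single-peakedness, so the profile is not single-peaked on this axis.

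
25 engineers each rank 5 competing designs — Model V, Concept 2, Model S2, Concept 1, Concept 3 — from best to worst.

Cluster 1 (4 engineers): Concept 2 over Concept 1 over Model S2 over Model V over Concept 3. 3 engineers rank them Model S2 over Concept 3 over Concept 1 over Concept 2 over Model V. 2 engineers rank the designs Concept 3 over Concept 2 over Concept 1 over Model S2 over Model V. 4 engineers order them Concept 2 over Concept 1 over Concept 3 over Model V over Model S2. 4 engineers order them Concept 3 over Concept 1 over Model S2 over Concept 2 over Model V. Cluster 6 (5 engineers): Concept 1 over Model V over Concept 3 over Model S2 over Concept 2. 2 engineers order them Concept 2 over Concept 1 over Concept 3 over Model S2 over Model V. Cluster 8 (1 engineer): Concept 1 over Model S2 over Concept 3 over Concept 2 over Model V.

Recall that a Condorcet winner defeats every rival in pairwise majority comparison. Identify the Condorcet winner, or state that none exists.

Pairwise majorities:
Model V vs Concept 2: Concept 2 wins 20–5.
Model V–Model S2: Model S2 16–9.
Model V vs Concept 1: Concept 1 wins 25–0.
Model V vs Concept 3: Concept 3 wins 16–9.
Concept 2–Model S2: Model S2 13–12.
Concept 2 vs Concept 1: 12 to 13, Concept 1.
Concept 2 vs Concept 3: 10 to 15, Concept 3.
Model S2 vs Concept 1: Concept 1 wins 22–3.
Model S2 vs Concept 3: Concept 3, 17–8.
Concept 1–Concept 3: Concept 1 16–9.
Concept 1 wins every pairwise contest, so Concept 1 is the Condorcet winner.

Concept 1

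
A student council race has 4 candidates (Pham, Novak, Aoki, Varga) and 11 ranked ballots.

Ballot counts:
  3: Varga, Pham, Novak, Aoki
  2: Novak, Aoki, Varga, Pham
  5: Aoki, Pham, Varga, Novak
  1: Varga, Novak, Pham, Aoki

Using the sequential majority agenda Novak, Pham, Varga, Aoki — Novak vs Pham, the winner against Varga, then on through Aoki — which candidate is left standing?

Aoki

Round 1: Novak vs Pham — 3–8, Pham advances.
Round 2: Pham vs Varga — 5–6, Varga advances.
Round 3: Varga vs Aoki — 4–7, Aoki advances.
The agenda winner is Aoki.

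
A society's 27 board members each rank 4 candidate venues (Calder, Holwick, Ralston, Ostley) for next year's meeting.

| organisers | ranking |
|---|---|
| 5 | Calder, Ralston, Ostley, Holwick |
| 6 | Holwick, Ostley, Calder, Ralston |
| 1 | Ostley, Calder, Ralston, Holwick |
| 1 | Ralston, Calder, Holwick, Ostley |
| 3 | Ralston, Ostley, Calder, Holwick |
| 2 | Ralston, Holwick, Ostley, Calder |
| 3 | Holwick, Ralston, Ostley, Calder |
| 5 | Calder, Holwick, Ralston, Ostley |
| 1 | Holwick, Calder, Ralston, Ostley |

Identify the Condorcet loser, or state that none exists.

Head-to-head results (27 organisers):
Calder vs Holwick: Calder is ranked higher on 5+1+1+3+5 = 15 ballots, Holwick on 12. Calder wins 15–12.
Calder vs Ralston: Calder preferred on 5+6+1+5+1 = 18 ballots; Calder wins 18–9.
Calder vs Ostley: Calder is ranked higher on 5+1+5+1 = 12 ballots, Ostley on 15. Ostley wins 15–12.
Holwick–Ralston: Holwick 15–12.
Holwick–Ostley: Holwick 18–9.
Ralston–Ostley: Ralston 20–7.
Each city has at least one pairwise win (Calder beats Holwick; Holwick beats Ralston; Ralston beats Ostley; Ostley beats Calder) — no Condorcet loser.

none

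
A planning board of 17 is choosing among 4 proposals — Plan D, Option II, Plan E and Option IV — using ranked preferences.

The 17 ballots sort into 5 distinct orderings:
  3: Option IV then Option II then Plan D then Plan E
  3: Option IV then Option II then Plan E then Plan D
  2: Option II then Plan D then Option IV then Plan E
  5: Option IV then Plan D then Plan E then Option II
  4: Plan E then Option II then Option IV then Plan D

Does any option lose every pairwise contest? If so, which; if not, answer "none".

none

Pairwise majorities:
Plan D vs Option II: Option II, 12–5.
Plan D vs Plan E: Plan D, 10–7.
Plan D–Option IV: Option IV 15–2.
Option II vs Plan E: Option II is ranked higher on 3+3+2 = 8 ballots, Plan E on 9. Plan E wins 9–8.
Option II vs Option IV: Option IV wins 11–6.
Plan E vs Option IV: Plan E preferred on 4 ballots; Option IV wins 13–4.
No option is winless: Plan D beats Plan E; Option II beats Plan D; Plan E beats Option II; Option IV beats Plan D. There is no Condorcet loser.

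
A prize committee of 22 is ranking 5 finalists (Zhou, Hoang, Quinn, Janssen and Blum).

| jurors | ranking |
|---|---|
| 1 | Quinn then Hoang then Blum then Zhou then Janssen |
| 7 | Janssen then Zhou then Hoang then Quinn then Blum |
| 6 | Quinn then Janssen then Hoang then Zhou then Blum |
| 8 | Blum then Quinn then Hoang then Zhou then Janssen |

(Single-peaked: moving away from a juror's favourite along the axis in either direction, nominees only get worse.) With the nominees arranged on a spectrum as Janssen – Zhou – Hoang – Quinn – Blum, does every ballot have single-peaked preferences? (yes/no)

no

Axis positions: Janssen=1, Zhou=2, Hoang=3, Quinn=4, Blum=5.
Cluster 1 (peak Quinn at position 4): ranking walks positions 4-3-5-2-1, expanding outward from the peak — single-peaked.
Cluster 2 (peak Janssen at position 1): ranking walks positions 1-2-3-4-5, expanding outward from the peak — single-peaked.
Cluster 3: ranking walks positions 4-1-3-2-5; Janssen is ranked above Hoang even though Hoang lies between Janssen and the peak Quinn on the axis — preferences dip and rise again. Not single-peaked.
Cluster 4 (peak Blum at position 5): ranking walks positions 5-4-3-2-1, expanding outward from the peak — single-peaked.
Cluster 3 violates single-peakedness, so the profile is not single-peaked on this axis.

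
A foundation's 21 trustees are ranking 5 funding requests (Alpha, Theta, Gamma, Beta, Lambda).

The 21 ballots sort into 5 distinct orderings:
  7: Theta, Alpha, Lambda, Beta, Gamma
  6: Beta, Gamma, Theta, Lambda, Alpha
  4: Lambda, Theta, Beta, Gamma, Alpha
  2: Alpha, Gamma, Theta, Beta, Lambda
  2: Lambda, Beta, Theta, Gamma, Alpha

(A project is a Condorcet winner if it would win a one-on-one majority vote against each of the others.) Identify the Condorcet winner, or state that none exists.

Theta

Head-to-head results (21 reviewers):
Alpha vs Theta: Alpha preferred on 2 ballots; Theta wins 19–2.
Alpha vs Gamma: Alpha is ranked higher on 7+2 = 9 ballots, Gamma on 12. Gamma wins 12–9.
Alpha vs Beta: 9 to 12, Beta.
Alpha vs Lambda: Alpha is ranked higher on 7+2 = 9 ballots, Lambda on 12. Lambda wins 12–9.
Theta vs Gamma: Theta preferred on 7+4+2 = 13 ballots; Theta wins 13–8.
Theta vs Beta: Theta is ranked higher on 7+4+2 = 13 ballots, Beta on 8. Theta wins 13–8.
Theta vs Lambda: 7+6+2 = 15 for Theta, 6 for Lambda — Theta by 15–6.
Gamma vs Beta: 2 to 19, Beta.
Gamma vs Lambda: Gamma preferred on 6+2 = 8 ballots; Lambda wins 13–8.
Beta vs Lambda: 6+2 = 8 for Beta, 13 for Lambda — Lambda by 13–8.
Only Theta has no losses; Theta is the Condorcet winner.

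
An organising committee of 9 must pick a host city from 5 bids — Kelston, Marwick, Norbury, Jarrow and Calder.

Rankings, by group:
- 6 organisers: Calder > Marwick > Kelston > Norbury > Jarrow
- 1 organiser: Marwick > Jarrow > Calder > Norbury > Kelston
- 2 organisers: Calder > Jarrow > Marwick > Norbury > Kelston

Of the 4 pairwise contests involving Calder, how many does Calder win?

Calder against each rival (9 organisers):
Calder vs Kelston: 6+1+2 = 9 for Calder, 0 for Kelston — Calder by 9–0.
Calder vs Marwick: Calder, 8–1.
Calder vs Norbury: 6+1+2 = 9 for Calder, 0 for Norbury — Calder by 9–0.
Calder vs Jarrow: Calder preferred on 6+2 = 8 ballots; Calder wins 8–1.
Calder beats Kelston, Marwick, Norbury, Jarrow — 4 pairwise wins.

4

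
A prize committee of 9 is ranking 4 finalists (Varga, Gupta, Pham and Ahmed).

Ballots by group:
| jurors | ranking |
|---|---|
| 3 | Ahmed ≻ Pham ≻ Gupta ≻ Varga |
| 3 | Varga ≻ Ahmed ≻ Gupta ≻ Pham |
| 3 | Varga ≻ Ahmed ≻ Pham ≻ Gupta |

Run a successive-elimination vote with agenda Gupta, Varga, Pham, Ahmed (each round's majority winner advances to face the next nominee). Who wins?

Varga

Round 1: Gupta vs Varga — 3–6, Varga advances.
Round 2: Varga vs Pham — 6–3, Varga advances.
Round 3: Varga vs Ahmed — 6–3, Varga advances.
Varga survives the agenda.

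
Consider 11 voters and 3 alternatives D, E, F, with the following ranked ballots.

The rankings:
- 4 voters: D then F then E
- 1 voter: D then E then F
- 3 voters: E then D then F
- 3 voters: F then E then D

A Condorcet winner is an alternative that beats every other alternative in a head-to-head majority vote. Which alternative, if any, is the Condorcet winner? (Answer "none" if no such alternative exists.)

none

Check each pair by majority over 11 ballots:
D vs E: 5 to 6, E.
D vs F: D is ranked higher on 4+1+3 = 8 ballots, F on 3. D wins 8–3.
E vs F: E preferred on 1+3 = 4 ballots; F wins 7–4.
No alternative is unbeaten: D loses to E; E loses to F; F loses to D. In particular D beats F beats E beats D is a majority cycle — no Condorcet winner exists.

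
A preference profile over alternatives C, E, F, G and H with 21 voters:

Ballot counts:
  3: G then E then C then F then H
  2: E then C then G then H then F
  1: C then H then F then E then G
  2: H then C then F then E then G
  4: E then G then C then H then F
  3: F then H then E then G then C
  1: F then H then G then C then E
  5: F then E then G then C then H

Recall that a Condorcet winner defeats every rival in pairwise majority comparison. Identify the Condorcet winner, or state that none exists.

none

Check each pair by majority over 21 ballots:
C vs E: E wins 17–4.
C vs F: C wins 12–9.
C vs G: G wins 16–5.
C–H: C 15–6.
E–F: F 12–9.
E vs G: E wins 17–4.
E vs H: E, 14–7.
F vs G: F, 12–9.
F–H: F 12–9.
G vs H: G, 14–7.
Every alternative loses at least once (C loses to E; E loses to F; F loses to C; G loses to E; H loses to C). The majority relation contains the cycle C → F → E → C, so there is no Condorcet winner.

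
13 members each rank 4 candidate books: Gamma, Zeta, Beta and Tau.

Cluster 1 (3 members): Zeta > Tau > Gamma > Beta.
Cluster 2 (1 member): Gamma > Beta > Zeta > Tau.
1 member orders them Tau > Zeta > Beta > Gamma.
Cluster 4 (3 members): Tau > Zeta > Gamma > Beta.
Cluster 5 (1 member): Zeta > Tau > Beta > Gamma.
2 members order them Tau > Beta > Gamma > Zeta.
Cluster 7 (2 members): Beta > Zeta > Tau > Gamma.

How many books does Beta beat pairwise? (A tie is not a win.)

0

Beta against each rival (13 members):
Beta vs Gamma: Gamma wins 7–6.
Beta vs Zeta: 5 to 8, Zeta.
Beta vs Tau: Tau wins 10–3.
Beta beats no one; loses to Gamma, Zeta, Tau — 0 pairwise wins.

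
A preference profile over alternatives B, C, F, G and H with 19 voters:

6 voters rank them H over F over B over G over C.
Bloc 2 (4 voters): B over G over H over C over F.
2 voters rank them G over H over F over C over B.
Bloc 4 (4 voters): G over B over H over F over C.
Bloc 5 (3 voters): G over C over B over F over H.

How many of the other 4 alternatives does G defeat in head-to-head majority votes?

3

G against each rival (19 voters):
G vs B: B wins 10–9.
G vs C: 19 to 0, G.
G vs F: 13 to 6, G.
G vs H: 4+2+4+3 = 13 for G, 6 for H — G by 13–6.
G beats C, F, H; loses to B — 3 pairwise wins.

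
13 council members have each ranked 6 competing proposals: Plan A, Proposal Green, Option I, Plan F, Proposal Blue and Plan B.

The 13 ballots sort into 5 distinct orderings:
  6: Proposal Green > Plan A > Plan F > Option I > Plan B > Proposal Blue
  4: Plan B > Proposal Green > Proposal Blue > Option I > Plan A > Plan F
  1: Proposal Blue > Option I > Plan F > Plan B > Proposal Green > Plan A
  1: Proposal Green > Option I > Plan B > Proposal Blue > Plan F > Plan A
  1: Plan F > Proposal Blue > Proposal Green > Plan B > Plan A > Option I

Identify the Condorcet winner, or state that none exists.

Head-to-head results (13 council members):
Plan A vs Proposal Green: 0 to 13, Proposal Green.
Plan A vs Option I: 6+1 = 7 for Plan A, 6 for Option I — Plan A by 7–6.
Plan A vs Plan F: Plan A is ranked higher on 6+4 = 10 ballots, Plan F on 3. Plan A wins 10–3.
Plan A vs Proposal Blue: Plan A is ranked higher on 6 ballots, Proposal Blue on 7. Proposal Blue wins 7–6.
Plan A vs Plan B: 6 to 7, Plan B.
Proposal Green vs Option I: Proposal Green is ranked higher on 6+4+1+1 = 12 ballots, Option I on 1. Proposal Green wins 12–1.
Proposal Green vs Plan F: Proposal Green is ranked higher on 6+4+1 = 11 ballots, Plan F on 2. Proposal Green wins 11–2.
Proposal Green vs Proposal Blue: 6+4+1 = 11 for Proposal Green, 2 for Proposal Blue — Proposal Green by 11–2.
Proposal Green vs Plan B: Proposal Green preferred on 6+1+1 = 8 ballots; Proposal Green wins 8–5.
Option I vs Plan F: Option I preferred on 4+1+1 = 6 ballots; Plan F wins 7–6.
Option I vs Proposal Blue: Option I preferred on 6+1 = 7 ballots; Option I wins 7–6.
Option I vs Plan B: 8 to 5, Option I.
Plan F vs Proposal Blue: 7 to 6, Plan F.
Plan F vs Plan B: Plan F is ranked higher on 6+1+1 = 8 ballots, Plan B on 5. Plan F wins 8–5.
Proposal Blue vs Plan B: 2 to 11, Plan B.
Proposal Green wins every pairwise contest, so Proposal Green is the Condorcet winner.

Proposal Green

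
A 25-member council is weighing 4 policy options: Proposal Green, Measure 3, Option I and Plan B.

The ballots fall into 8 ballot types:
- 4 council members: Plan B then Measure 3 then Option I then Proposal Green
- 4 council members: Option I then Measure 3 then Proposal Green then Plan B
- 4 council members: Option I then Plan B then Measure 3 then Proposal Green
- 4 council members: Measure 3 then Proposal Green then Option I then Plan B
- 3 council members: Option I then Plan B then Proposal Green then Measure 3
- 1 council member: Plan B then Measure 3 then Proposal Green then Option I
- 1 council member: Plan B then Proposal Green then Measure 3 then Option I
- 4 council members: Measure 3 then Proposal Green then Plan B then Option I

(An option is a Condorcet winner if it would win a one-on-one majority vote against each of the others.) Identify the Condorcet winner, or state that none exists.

Check each pair by majority over 25 ballots:
Proposal Green vs Measure 3: 3+1 = 4 for Proposal Green, 21 for Measure 3 — Measure 3 by 21–4.
Proposal Green vs Option I: 4+1+1+4 = 10 for Proposal Green, 15 for Option I — Option I by 15–10.
Proposal Green vs Plan B: 12 to 13, Plan B.
Measure 3 vs Option I: Measure 3 is ranked higher on 4+4+1+1+4 = 14 ballots, Option I on 11. Measure 3 wins 14–11.
Measure 3 vs Plan B: 12 to 13, Plan B.
Option I vs Plan B: 4+4+4+3 = 15 for Option I, 10 for Plan B — Option I by 15–10.
No option is unbeaten: Proposal Green loses to Measure 3; Measure 3 loses to Plan B; Option I loses to Measure 3; Plan B loses to Option I. In particular Measure 3 > Option I > Plan B > Measure 3 is a majority cycle — no Condorcet winner exists.

none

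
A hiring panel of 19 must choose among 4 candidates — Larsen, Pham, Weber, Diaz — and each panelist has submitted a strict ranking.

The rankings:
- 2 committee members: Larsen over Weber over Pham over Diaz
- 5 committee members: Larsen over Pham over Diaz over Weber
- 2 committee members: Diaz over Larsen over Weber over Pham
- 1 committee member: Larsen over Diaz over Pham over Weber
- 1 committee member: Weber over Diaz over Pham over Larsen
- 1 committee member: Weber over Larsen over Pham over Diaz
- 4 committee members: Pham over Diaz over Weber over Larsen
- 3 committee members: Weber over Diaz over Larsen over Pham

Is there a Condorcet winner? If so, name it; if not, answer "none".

none

Check each pair by majority over 19 ballots:
Larsen vs Pham: Larsen preferred on 2+5+2+1+1+3 = 14 ballots; Larsen wins 14–5.
Larsen vs Weber: Larsen, 10–9.
Larsen–Diaz: Diaz 10–9.
Pham vs Weber: Pham wins 10–9.
Pham vs Diaz: Pham is ranked higher on 2+5+1+4 = 12 ballots, Diaz on 7. Pham wins 12–7.
Weber–Diaz: Diaz 12–7.
No candidate is unbeaten: Larsen loses to Diaz; Pham loses to Larsen; Weber loses to Larsen; Diaz loses to Pham. In particular Larsen beats Pham beats Diaz beats Larsen is a majority cycle — no Condorcet winner exists.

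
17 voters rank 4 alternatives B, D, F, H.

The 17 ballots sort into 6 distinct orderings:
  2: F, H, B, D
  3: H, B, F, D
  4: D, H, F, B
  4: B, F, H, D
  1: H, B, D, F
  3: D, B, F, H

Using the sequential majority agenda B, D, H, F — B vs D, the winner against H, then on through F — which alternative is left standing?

Round 1: B vs D — 10–7, B advances.
Round 2: B vs H — 7–10, H advances.
Round 3: H vs F — 8–9, F advances.
The agenda winner is F.

F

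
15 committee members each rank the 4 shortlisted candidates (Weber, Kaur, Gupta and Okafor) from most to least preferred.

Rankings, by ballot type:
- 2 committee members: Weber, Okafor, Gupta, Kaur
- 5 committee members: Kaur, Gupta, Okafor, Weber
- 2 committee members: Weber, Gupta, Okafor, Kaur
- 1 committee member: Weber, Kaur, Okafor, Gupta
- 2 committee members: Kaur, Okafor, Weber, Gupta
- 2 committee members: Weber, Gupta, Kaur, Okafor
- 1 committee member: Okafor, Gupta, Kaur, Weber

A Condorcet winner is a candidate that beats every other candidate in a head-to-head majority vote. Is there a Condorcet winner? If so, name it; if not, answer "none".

Pairwise majorities:
Weber vs Kaur: Weber is ranked higher on 2+2+1+2 = 7 ballots, Kaur on 8. Kaur wins 8–7.
Weber vs Gupta: Weber preferred on 2+2+1+2+2 = 9 ballots; Weber wins 9–6.
Weber vs Okafor: Weber preferred on 2+2+1+2 = 7 ballots; Okafor wins 8–7.
Kaur vs Gupta: 8 to 7, Kaur.
Kaur vs Okafor: 5+1+2+2 = 10 for Kaur, 5 for Okafor — Kaur by 10–5.
Gupta vs Okafor: Gupta preferred on 5+2+2 = 9 ballots; Gupta wins 9–6.
Kaur wins every pairwise contest, so Kaur is the Condorcet winner.

Kaur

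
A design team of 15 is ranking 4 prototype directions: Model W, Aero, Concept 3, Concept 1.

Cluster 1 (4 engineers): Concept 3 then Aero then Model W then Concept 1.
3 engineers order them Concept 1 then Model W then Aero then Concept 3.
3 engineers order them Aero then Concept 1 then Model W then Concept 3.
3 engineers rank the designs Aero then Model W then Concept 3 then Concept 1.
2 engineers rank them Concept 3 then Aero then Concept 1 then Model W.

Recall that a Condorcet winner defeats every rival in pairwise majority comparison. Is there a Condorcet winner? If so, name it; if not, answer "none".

Aero

Pairwise majorities:
Model W–Aero: Aero 12–3.
Model W vs Concept 3: Model W wins 9–6.
Model W vs Concept 1: 4+3 = 7 for Model W, 8 for Concept 1 — Concept 1 by 8–7.
Aero vs Concept 3: 9 to 6, Aero.
Aero vs Concept 1: 4+3+3+2 = 12 for Aero, 3 for Concept 1 — Aero by 12–3.
Concept 3 vs Concept 1: Concept 3 is ranked higher on 4+3+2 = 9 ballots, Concept 1 on 6. Concept 3 wins 9–6.
Only Aero has no losses; Aero is the Condorcet winner.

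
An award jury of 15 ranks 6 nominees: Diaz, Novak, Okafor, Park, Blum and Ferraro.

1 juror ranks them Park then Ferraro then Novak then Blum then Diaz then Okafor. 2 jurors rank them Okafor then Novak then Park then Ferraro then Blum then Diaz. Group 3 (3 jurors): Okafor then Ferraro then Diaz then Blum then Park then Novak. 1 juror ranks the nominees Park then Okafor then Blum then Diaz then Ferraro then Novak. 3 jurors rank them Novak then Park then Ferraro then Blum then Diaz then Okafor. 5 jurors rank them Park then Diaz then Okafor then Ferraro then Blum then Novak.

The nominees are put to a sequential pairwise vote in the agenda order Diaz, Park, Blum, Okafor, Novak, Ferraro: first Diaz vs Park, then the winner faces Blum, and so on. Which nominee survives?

Round 1: Diaz vs Park — 3–12, Park advances.
Round 2: Park vs Blum — 12–3, Park advances.
Round 3: Park vs Okafor — 10–5, Park advances.
Round 4: Park vs Novak — 10–5, Park advances.
Round 5: Park vs Ferraro — 12–3, Park advances.
Park survives the agenda.

Park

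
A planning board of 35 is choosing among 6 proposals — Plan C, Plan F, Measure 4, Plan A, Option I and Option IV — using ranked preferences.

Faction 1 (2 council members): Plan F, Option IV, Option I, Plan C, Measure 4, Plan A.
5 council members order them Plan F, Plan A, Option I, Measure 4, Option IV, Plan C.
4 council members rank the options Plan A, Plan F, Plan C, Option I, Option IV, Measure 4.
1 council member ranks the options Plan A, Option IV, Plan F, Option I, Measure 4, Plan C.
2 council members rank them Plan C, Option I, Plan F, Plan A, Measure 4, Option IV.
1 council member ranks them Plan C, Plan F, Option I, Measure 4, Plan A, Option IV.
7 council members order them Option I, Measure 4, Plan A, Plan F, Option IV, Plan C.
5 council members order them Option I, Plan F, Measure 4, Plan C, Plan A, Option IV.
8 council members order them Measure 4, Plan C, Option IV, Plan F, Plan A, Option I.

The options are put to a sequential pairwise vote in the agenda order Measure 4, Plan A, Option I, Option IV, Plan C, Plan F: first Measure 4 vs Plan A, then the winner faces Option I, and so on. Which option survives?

Plan F

Round 1: Measure 4 vs Plan A — 23–12, Measure 4 advances.
Round 2: Measure 4 vs Option I — 8–27, Option I advances.
Round 3: Option I vs Option IV — 24–11, Option I advances.
Round 4: Option I vs Plan C — 20–15, Option I advances.
Round 5: Option I vs Plan F — 14–21, Plan F advances.
The agenda winner is Plan F.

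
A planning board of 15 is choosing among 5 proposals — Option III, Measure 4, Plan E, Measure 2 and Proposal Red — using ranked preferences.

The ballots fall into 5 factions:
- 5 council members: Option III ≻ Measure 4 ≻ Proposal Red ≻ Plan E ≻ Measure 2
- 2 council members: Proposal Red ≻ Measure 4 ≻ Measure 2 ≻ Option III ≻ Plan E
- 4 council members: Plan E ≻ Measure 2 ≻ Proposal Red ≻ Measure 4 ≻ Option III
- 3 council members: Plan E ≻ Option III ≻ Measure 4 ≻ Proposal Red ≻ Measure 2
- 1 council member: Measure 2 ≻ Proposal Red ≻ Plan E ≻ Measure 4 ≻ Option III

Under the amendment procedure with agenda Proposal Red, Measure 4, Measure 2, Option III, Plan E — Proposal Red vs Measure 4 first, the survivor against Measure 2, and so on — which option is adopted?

Plan E

Round 1: Proposal Red vs Measure 4 — 7–8, Measure 4 advances.
Round 2: Measure 4 vs Measure 2 — 10–5, Measure 4 advances.
Round 3: Measure 4 vs Option III — 7–8, Option III advances.
Round 4: Option III vs Plan E — 7–8, Plan E advances.
The agenda winner is Plan E.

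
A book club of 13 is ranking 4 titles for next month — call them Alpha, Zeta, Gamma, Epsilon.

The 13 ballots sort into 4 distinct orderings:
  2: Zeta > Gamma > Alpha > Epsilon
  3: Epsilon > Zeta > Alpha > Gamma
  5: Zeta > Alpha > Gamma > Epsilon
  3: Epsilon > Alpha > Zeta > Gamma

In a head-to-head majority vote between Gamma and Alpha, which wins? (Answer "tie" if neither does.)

Ballots ranking Gamma above Alpha: 2.
Ballots ranking Alpha above Gamma: 13 − 2 = 11.
Alpha wins the head-to-head 11–2.

Alpha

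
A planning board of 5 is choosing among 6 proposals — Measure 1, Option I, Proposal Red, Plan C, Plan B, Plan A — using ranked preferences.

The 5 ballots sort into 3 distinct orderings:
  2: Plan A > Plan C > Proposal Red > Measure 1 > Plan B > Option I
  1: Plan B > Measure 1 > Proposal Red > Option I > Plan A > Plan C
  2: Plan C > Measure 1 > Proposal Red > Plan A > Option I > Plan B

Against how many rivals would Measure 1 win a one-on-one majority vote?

Measure 1 against each rival (5 council members):
Measure 1 vs Option I: Measure 1 wins 5–0.
Measure 1 vs Proposal Red: 1+2 = 3 for Measure 1, 2 for Proposal Red — Measure 1 by 3–2.
Measure 1 vs Plan C: 1 for Measure 1, 4 for Plan C — Plan C by 4–1.
Measure 1 vs Plan B: 2+2 = 4 for Measure 1, 1 for Plan B — Measure 1 by 4–1.
Measure 1 vs Plan A: Measure 1 wins 3–2.
Measure 1 beats Option I, Proposal Red, Plan B, Plan A; loses to Plan C — 4 pairwise wins.

4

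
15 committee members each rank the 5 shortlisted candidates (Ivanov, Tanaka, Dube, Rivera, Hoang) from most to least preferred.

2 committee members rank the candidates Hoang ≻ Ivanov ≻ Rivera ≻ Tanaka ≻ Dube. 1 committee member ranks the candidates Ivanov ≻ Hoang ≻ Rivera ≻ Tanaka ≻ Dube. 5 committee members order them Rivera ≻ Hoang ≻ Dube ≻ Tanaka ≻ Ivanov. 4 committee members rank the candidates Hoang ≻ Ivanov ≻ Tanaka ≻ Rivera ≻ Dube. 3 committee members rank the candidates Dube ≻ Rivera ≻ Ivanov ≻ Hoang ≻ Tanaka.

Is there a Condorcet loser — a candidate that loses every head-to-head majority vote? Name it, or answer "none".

Pairwise majorities:
Ivanov vs Tanaka: Ivanov preferred on 2+1+4+3 = 10 ballots; Ivanov wins 10–5.
Ivanov vs Dube: Ivanov is ranked higher on 2+1+4 = 7 ballots, Dube on 8. Dube wins 8–7.
Ivanov vs Rivera: Rivera wins 8–7.
Ivanov vs Hoang: Ivanov preferred on 1+3 = 4 ballots; Hoang wins 11–4.
Tanaka vs Dube: Tanaka is ranked higher on 2+1+4 = 7 ballots, Dube on 8. Dube wins 8–7.
Tanaka vs Rivera: Tanaka is ranked higher on 4 ballots, Rivera on 11. Rivera wins 11–4.
Tanaka vs Hoang: Tanaka is ranked higher on 0 ballots, Hoang on 15. Hoang wins 15–0.
Dube vs Rivera: Rivera, 12–3.
Dube vs Hoang: Hoang wins 12–3.
Rivera vs Hoang: Rivera wins 8–7.
Tanaka loses to every other candidate — it is the Condorcet loser.

Tanaka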